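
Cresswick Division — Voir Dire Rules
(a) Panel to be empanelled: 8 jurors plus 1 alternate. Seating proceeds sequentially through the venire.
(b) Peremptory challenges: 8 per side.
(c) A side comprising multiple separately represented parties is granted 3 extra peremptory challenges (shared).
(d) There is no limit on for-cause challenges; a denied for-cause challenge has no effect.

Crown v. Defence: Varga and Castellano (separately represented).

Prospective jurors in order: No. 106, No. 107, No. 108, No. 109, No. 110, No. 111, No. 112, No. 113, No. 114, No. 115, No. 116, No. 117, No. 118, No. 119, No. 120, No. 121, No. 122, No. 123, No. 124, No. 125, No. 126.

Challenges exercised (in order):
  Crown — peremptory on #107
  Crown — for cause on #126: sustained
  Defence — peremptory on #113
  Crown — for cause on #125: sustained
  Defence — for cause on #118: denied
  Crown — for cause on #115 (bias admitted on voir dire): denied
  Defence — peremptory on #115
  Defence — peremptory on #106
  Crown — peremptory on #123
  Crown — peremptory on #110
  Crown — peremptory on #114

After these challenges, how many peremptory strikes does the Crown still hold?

Crown allotment: 8.
Crown peremptories used: #107, #123, #110, #114 — 4 (for-cause on #126, #125, #115 don't count).
Remaining: 8 − 4 = 4.

4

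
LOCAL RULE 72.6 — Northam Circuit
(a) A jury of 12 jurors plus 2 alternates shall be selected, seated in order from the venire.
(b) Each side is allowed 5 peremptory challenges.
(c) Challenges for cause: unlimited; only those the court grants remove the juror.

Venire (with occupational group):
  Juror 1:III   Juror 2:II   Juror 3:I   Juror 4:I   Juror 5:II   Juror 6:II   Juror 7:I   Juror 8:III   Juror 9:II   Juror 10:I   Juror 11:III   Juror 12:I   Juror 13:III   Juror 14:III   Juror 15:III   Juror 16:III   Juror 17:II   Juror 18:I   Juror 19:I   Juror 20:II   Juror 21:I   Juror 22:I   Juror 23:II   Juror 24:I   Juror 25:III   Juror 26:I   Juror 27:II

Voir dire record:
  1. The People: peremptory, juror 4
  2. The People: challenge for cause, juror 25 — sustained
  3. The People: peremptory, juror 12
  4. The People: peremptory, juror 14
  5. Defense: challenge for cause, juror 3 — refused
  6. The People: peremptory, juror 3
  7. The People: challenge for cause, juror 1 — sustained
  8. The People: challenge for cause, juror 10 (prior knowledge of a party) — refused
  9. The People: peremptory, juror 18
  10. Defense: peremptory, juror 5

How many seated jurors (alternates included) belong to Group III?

Removed: #1, #3, #4, #5, #12, #14, #18, #25.
Seated (14 incl. alternates): #2, #6, #7, #8, #9, #10, #11, #13, #15, #16, #17, #19, #20, #21.
Of those, in Group III: #8, #11, #13, #15, #16 → 5.

5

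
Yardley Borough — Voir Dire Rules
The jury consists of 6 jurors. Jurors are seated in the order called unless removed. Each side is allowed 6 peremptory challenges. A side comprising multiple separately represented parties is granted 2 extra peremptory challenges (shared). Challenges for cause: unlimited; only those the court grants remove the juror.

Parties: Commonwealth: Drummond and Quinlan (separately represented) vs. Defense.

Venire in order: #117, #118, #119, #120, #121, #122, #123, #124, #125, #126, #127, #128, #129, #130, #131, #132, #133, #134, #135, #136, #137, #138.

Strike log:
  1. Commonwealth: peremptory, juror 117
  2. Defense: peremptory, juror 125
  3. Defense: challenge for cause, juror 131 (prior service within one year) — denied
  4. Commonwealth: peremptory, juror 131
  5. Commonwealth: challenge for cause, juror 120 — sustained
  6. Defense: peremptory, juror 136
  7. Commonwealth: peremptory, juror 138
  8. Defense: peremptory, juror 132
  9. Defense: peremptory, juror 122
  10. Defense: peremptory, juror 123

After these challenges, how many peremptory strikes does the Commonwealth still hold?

Commonwealth allotment: 6 base + 2 multi-party = 8.
Commonwealth peremptories used: #117, #131, #138 — 3 (the for-cause on #120 doesn't count).
Remaining: 8 − 3 = 5.

5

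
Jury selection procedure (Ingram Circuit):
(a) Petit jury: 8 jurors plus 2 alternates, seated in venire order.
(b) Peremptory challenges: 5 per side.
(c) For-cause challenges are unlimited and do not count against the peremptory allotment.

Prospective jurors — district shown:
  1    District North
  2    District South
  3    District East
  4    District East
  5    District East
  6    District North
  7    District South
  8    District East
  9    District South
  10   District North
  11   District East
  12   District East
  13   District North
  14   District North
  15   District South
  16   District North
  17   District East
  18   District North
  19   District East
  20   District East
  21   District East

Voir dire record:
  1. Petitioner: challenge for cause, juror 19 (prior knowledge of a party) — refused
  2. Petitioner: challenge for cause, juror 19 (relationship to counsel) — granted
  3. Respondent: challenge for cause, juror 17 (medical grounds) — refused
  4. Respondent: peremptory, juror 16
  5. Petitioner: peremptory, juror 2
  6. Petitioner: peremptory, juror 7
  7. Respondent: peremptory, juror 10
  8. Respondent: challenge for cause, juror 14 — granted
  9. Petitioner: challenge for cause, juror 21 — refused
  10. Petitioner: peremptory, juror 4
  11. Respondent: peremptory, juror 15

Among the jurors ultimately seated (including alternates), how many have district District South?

Removed: #2, #4, #7, #10, #14, #15, #16, #19.
Seated (10 incl. alternates): #1, #3, #5, #6, #8, #9, #11, #12, #13, #17.
Of those, in District South: #9 → 1.

1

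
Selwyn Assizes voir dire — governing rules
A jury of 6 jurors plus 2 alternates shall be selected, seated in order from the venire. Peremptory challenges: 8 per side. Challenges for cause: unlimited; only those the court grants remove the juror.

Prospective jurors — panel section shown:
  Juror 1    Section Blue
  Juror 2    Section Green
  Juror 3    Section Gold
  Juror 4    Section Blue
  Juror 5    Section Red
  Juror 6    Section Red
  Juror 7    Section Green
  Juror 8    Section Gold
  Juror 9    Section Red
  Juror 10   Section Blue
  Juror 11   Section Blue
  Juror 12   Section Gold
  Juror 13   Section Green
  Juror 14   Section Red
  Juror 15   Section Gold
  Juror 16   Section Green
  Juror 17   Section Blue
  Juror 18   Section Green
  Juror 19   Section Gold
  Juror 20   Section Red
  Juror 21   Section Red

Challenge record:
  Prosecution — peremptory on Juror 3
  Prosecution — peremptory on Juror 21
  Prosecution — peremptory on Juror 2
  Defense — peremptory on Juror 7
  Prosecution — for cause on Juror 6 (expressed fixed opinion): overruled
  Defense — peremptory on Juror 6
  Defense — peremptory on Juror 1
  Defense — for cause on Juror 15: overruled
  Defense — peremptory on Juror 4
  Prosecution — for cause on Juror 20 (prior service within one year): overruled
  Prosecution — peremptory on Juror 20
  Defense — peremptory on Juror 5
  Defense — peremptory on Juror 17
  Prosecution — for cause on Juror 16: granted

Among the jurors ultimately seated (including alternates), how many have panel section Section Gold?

Removed: #1, #2, #3, #4, #5, #6, #7, #16, #17, #20, #21.
Seated (8 incl. alternates): #8, #9, #10, #11, #12, #13, #14, #15.
Of those, in Section Gold: #8, #12, #15 → 3.

3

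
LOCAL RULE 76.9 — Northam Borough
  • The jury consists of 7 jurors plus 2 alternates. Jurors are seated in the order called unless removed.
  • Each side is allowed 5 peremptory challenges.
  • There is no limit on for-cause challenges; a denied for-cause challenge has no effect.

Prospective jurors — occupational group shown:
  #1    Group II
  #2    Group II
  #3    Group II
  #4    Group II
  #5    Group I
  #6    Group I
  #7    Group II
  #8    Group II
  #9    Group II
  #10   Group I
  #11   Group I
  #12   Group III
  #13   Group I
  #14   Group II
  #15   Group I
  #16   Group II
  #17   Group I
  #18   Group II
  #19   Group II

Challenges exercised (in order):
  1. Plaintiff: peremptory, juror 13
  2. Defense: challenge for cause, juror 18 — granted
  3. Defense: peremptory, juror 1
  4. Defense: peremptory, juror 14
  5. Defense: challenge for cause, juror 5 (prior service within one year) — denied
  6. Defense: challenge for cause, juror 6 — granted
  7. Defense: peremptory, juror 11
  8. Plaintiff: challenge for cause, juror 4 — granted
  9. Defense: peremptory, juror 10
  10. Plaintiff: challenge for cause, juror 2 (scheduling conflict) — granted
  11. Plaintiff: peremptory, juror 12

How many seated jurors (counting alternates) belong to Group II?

6

Removed: #1, #2, #4, #6, #10, #11, #12, #13, #14, #18.
Seated (9 incl. alternates): #3, #5, #7, #8, #9, #15, #16, #17, #19.
Of those, in Group II: #3, #7, #8, #9, #16, #19 → 6.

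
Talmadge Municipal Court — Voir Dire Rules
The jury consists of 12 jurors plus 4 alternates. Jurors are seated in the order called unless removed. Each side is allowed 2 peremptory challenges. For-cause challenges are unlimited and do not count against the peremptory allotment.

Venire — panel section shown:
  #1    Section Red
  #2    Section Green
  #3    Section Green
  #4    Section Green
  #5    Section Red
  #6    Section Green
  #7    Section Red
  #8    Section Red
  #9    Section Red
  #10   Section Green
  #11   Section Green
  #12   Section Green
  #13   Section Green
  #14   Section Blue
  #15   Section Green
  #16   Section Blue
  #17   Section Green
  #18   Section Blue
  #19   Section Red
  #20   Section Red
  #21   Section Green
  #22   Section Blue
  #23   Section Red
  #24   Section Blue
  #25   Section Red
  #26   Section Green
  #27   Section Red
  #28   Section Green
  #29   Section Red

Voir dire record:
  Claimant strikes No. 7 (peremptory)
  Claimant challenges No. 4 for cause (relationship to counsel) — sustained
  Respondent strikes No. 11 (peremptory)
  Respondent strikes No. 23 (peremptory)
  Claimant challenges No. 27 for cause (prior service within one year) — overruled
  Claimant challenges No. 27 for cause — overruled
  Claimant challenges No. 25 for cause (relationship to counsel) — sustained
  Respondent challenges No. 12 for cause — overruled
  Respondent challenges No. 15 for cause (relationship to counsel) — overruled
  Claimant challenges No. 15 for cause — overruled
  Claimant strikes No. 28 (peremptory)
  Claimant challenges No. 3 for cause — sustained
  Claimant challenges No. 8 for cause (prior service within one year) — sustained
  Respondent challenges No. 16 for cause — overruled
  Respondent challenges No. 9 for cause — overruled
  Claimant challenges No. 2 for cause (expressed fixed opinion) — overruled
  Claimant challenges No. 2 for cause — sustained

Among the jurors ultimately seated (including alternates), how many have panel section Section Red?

Removed: #2, #3, #4, #7, #8, #11, #23, #25, #28.
Seated (16 incl. alternates): #1, #5, #6, #9, #10, #12, #13, #14, #15, #16, #17, #18, #19, #20, #21, #22.
Of those, in Section Red: #1, #5, #9, #19, #20 → 5.

5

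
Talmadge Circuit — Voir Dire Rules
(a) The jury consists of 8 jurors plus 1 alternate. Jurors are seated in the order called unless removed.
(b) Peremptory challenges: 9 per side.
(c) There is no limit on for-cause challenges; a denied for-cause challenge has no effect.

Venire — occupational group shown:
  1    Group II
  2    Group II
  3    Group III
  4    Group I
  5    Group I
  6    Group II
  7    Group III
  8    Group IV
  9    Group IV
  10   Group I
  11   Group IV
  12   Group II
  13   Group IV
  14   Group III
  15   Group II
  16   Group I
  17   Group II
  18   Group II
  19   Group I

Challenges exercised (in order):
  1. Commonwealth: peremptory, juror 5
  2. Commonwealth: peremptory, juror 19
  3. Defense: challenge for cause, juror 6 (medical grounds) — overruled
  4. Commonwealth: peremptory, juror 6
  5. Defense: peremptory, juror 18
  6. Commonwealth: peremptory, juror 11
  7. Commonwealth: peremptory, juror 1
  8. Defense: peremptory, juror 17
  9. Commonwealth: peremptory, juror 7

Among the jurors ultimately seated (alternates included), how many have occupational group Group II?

2

Removed: #1, #5, #6, #7, #11, #17, #18, #19.
Seated (9 incl. alternates): #2, #3, #4, #8, #9, #10, #12, #13, #14.
Of those, in Group II: #2, #12 → 2.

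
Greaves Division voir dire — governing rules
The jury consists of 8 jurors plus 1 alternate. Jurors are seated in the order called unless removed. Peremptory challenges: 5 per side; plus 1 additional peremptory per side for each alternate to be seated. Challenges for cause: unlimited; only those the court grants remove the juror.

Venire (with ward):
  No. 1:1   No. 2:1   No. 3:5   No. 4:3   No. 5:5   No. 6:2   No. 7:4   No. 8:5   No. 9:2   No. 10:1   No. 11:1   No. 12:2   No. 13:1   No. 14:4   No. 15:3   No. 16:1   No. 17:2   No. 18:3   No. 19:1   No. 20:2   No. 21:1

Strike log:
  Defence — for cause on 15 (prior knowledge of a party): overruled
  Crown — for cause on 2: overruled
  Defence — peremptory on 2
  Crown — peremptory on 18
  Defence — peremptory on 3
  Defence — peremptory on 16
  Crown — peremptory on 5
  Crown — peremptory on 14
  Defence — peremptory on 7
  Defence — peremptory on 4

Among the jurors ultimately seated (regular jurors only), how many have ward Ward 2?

3

Removed: #2, #3, #4, #5, #7, #14, #16, #18.
Seated jurors 1–8: #1, #6, #8, #9, #10, #11, #12, #13 (alternates #15 not counted).
Of those, in Ward 2: #6, #9, #12 → 3.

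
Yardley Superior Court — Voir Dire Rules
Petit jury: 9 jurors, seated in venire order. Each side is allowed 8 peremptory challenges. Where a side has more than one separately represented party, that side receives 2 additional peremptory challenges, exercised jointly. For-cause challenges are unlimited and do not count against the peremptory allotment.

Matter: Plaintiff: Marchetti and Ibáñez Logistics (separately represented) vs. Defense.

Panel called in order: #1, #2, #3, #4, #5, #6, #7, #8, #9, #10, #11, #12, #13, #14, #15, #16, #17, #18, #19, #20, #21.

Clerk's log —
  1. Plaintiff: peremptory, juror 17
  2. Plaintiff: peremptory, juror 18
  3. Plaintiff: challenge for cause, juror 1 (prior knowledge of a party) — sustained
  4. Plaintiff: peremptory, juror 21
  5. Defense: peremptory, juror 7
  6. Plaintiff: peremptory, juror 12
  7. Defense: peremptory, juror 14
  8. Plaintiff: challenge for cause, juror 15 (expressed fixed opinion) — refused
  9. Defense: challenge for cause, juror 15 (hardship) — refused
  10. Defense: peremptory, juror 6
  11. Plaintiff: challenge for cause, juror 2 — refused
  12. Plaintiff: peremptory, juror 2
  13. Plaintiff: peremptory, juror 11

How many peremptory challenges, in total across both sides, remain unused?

Plaintiff allotment: 8 base + 2 multi-party = 10. Defense allotment: 8.
Plaintiff peremptories used: #17, #18, #21, #12, #2, #11 — 6 (for-cause on #1, #15, #2 don't count).
Defense peremptories used: #7, #14, #6 — 3 (the for-cause on #15 doesn't count).
Remaining: (10 − 6) + (8 − 3) = 9.

9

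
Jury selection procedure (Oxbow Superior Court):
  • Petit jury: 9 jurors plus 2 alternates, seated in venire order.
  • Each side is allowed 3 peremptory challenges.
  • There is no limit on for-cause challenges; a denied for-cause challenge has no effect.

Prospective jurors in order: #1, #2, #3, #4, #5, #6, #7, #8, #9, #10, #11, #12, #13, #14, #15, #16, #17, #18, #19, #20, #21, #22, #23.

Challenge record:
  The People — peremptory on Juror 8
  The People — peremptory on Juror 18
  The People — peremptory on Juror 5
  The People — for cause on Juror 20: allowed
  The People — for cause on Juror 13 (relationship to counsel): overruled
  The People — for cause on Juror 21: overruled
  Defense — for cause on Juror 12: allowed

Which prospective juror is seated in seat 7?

9

Removed: #5, #8, #12, #18, #20. (#13, #21 stay — for-cause denied.)
Seating in order: seats 1–9 → #1, #2, #3, #4, #6, #7, #9, #10, #11; alternates → #13, #14.
So seat 7 is #9.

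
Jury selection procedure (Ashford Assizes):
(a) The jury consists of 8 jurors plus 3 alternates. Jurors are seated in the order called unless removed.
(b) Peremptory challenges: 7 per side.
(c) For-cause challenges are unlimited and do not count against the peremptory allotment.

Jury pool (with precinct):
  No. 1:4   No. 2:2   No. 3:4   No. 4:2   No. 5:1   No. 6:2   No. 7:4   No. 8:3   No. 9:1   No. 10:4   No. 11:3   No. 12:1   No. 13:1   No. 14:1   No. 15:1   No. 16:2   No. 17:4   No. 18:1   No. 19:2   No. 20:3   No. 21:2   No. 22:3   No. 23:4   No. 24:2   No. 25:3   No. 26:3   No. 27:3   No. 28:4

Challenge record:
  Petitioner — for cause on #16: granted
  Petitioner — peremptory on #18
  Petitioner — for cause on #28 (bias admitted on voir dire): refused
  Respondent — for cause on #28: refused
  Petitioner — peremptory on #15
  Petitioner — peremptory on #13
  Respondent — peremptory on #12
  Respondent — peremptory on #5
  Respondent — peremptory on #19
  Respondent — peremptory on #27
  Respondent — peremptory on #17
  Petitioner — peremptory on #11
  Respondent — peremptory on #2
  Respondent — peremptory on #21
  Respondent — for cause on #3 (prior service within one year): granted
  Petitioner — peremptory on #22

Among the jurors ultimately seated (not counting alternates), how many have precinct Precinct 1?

2

Removed: #2, #3, #5, #11, #12, #13, #15, #16, #17, #18, #19, #21, #22, #27.
Seated jurors 1–8: #1, #4, #6, #7, #8, #9, #10, #14 (alternates #20, #23, #24 not counted).
Of those, in Precinct 1: #9, #14 → 2.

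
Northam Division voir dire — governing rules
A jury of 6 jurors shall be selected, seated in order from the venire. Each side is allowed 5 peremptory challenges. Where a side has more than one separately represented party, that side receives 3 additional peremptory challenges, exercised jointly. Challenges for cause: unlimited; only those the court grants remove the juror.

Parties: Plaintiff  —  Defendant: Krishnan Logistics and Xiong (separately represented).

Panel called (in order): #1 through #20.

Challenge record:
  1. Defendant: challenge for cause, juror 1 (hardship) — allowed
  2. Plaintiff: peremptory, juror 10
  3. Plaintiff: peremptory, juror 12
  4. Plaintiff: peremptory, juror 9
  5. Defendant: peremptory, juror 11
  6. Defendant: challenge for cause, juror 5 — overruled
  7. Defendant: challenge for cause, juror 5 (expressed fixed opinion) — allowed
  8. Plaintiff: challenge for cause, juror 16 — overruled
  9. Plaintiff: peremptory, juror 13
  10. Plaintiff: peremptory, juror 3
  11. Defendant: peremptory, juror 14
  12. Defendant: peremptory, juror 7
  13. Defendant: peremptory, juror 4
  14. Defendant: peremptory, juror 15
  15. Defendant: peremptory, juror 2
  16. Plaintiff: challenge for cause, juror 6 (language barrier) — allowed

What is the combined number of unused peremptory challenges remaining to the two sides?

2

Plaintiff allotment: 5. Defendant allotment: 5 base + 3 multi-party = 8.
Plaintiff peremptories used: #10, #12, #9, #13, #3 — 5 (for-cause on #16, #6 don't count).
Defendant peremptories used: #11, #14, #7, #4, #15, #2 — 6 (for-cause on #1, #5, #5 don't count).
Remaining: (5 − 5) + (8 − 6) = 2.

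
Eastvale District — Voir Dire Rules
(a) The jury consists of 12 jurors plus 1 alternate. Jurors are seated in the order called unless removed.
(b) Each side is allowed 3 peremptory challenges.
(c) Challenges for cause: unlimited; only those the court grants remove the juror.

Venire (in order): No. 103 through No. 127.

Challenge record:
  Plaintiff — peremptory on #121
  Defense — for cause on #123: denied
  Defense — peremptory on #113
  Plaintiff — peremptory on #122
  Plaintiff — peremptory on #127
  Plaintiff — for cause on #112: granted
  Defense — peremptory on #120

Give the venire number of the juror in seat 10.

114

Removed: #112, #113, #120, #121, #122, #127. (#123 stays — for-cause denied.)
Filling seats in venire order through position 10: #103, #104, #105, #106, #107, #108, #109, #110, #111, #114.
So seat 10 is #114.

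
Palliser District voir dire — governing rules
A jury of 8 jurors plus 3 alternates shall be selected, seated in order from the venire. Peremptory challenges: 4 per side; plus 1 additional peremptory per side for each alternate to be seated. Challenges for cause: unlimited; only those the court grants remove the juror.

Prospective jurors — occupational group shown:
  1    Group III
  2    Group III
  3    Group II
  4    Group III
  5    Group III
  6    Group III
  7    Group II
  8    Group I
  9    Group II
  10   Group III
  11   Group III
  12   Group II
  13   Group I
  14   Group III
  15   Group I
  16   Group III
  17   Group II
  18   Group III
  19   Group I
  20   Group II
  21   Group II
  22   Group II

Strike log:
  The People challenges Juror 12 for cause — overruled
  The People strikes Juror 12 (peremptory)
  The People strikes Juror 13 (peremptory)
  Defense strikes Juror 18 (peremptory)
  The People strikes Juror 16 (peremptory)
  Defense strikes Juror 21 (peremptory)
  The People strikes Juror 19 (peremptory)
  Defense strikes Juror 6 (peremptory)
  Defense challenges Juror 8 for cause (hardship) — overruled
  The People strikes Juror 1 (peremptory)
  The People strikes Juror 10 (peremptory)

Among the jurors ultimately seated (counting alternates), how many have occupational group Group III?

Removed: #1, #6, #10, #12, #13, #16, #18, #19, #21.
Seated (11 incl. alternates): #2, #3, #4, #5, #7, #8, #9, #11, #14, #15, #17.
Of those, in Group III: #2, #4, #5, #11, #14 → 5.

5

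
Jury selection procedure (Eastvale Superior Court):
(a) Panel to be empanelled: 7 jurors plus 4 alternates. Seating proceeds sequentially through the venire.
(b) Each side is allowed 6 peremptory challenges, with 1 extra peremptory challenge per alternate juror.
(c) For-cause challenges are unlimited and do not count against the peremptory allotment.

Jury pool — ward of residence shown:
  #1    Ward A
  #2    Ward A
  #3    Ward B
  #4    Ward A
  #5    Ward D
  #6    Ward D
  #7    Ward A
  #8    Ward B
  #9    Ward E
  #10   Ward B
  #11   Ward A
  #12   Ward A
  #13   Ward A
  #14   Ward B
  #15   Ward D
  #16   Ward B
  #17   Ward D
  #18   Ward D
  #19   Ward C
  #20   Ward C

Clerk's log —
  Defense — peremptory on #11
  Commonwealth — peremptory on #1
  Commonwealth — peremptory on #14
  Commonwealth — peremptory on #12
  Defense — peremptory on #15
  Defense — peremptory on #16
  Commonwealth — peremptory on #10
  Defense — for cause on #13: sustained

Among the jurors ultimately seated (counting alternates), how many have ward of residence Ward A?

3

Removed: #1, #10, #11, #12, #13, #14, #15, #16.
Seated (11 incl. alternates): #2, #3, #4, #5, #6, #7, #8, #9, #17, #18, #19.
Of those, in Ward A: #2, #4, #7 → 3.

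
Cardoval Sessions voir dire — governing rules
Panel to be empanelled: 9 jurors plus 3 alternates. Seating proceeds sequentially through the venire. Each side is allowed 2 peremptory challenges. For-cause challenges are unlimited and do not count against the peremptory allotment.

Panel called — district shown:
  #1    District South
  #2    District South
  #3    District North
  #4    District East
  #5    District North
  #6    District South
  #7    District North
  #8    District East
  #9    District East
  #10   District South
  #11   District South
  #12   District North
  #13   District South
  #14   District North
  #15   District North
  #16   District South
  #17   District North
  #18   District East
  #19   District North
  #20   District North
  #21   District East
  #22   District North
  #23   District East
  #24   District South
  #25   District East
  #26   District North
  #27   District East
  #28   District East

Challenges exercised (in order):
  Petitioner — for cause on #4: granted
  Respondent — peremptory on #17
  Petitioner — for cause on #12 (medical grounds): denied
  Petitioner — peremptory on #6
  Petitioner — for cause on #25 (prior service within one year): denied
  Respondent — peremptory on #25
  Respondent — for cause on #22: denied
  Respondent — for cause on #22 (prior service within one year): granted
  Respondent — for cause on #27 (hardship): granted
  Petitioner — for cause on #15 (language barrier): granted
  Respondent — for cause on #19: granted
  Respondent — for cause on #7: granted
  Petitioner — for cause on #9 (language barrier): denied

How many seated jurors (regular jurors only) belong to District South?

Removed: #4, #6, #7, #15, #17, #19, #22, #25, #27.
Seated jurors 1–9: #1, #2, #3, #5, #8, #9, #10, #11, #12 (alternates #13, #14, #16 not counted).
Of those, in District South: #1, #2, #10, #11 → 4.

4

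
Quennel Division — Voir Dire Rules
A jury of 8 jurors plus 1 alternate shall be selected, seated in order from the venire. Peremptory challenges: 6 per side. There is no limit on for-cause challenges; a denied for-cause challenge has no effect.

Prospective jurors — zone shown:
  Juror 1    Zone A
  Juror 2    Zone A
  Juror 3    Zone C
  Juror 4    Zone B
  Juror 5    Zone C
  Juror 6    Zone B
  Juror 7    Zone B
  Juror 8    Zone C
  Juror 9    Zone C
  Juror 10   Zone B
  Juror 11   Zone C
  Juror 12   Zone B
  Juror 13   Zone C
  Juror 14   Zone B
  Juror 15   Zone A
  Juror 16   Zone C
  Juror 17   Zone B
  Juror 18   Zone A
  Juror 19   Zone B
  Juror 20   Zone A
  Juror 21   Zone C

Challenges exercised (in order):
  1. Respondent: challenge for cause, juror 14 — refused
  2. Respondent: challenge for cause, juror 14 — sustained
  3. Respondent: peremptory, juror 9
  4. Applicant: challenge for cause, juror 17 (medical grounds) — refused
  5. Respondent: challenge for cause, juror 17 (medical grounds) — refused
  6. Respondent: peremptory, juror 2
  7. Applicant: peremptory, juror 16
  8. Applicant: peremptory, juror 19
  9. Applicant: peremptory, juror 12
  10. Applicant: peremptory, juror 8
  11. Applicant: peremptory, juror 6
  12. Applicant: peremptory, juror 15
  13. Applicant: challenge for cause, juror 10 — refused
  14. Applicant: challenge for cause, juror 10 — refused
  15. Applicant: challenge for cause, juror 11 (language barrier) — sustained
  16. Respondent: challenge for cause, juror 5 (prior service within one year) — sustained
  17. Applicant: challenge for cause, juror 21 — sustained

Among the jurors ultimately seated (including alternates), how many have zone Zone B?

4

Removed: #2, #5, #6, #8, #9, #11, #12, #14, #15, #16, #19, #21.
Seated (9 incl. alternates): #1, #3, #4, #7, #10, #13, #17, #18, #20.
Of those, in Zone B: #4, #7, #10, #17 → 4.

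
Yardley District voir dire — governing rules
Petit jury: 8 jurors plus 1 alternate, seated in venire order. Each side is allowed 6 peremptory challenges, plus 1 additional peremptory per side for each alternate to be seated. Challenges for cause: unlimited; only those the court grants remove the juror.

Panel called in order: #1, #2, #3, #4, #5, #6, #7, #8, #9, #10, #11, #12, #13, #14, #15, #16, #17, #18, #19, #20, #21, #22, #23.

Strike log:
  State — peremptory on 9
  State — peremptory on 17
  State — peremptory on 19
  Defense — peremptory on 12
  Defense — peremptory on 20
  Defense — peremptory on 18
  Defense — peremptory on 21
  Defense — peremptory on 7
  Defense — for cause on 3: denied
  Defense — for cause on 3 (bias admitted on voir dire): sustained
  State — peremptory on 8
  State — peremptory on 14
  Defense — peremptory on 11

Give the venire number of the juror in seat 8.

Removed: #3, #7, #8, #9, #11, #12, #14, #17, #18, #19, #20, #21.
Filling seats in venire order through position 8: #1, #2, #4, #5, #6, #10, #13, #15.
So seat 8 is #15.

15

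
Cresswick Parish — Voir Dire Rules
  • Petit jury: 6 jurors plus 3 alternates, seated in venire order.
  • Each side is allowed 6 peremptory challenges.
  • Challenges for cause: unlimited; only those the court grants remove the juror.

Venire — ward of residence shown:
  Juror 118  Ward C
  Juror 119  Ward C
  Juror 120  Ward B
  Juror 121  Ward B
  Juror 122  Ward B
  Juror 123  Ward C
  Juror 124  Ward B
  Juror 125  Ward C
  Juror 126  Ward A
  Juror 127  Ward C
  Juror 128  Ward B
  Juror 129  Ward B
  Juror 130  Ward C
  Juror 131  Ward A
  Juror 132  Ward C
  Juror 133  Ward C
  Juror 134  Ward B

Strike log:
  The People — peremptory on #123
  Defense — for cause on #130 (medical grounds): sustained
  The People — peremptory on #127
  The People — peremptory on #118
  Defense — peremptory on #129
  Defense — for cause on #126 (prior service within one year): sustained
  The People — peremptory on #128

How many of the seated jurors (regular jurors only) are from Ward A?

Removed: #118, #123, #126, #127, #128, #129, #130.
Seated jurors 1–6: #119, #120, #121, #122, #124, #125 (alternates #131, #132, #133 not counted).
None of those are in Ward A → 0.

0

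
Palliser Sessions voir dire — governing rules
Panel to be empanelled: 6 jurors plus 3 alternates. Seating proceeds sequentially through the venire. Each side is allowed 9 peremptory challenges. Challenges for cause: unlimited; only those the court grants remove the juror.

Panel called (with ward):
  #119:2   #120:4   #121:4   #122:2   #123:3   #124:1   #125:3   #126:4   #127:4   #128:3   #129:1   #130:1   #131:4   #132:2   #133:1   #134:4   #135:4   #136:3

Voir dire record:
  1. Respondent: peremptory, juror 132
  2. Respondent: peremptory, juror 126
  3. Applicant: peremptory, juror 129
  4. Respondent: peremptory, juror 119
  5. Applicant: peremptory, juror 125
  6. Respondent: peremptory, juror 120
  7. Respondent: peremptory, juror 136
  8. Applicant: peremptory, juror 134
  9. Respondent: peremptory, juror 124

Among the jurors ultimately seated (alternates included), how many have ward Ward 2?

1

Removed: #119, #120, #124, #125, #126, #129, #132, #134, #136.
Seated (9 incl. alternates): #121, #122, #123, #127, #128, #130, #131, #133, #135.
Of those, in Ward 2: #122 → 1.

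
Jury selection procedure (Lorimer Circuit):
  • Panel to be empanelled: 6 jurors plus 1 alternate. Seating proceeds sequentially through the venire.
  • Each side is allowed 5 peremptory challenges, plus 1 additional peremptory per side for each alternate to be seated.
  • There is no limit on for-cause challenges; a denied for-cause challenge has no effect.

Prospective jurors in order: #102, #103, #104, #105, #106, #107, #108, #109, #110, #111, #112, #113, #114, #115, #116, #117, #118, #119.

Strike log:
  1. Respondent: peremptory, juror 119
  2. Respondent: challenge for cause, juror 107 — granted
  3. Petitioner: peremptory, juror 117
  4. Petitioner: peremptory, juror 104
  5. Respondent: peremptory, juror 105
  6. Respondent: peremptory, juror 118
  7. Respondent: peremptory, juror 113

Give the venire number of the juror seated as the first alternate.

111

Removed: #104, #105, #107, #113, #117, #118, #119.
Filling seats in venire order through position 7: #102, #103, #106, #108, #109, #110, #111.
So alternate 1 is #111.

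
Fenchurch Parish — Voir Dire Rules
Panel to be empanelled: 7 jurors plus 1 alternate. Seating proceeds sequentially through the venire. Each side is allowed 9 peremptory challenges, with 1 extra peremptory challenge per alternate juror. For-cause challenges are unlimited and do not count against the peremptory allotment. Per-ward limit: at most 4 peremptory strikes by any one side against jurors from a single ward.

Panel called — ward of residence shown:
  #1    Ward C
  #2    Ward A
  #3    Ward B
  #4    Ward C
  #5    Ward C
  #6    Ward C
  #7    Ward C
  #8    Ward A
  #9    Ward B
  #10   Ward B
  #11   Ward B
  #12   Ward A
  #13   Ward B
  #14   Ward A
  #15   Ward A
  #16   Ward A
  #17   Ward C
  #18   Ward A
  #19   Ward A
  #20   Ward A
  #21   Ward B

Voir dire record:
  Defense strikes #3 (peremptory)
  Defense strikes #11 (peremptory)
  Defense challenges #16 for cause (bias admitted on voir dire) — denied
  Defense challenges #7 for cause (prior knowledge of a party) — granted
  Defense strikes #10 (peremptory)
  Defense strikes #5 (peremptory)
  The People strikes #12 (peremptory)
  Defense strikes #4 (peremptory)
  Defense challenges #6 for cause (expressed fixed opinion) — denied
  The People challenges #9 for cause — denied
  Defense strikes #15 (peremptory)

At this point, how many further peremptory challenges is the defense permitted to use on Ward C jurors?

2

Defense peremptories so far: #3, #11, #10, #5, #4, #15 — 6 of 10 used, 4 left overall.
Against Ward C: #5, #4 — 2 used; per-ward cap 4 leaves 2.
Binding limit: min(4, 2) = 2.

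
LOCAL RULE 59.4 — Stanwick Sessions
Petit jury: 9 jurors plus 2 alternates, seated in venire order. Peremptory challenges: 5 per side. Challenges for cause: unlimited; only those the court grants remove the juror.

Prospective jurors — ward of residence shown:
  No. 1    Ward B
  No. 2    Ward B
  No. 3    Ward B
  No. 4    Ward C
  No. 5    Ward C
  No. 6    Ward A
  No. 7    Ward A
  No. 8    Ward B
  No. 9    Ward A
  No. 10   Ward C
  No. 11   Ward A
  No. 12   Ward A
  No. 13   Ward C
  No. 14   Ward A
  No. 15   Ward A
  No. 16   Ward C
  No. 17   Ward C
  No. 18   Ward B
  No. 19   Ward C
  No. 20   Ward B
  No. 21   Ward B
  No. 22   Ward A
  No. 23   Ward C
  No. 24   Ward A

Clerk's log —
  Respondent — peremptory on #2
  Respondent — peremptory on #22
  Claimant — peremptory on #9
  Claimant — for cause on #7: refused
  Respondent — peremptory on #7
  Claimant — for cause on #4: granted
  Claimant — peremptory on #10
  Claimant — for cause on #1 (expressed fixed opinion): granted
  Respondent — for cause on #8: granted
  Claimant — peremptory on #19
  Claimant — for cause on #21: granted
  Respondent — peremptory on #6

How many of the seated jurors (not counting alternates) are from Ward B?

Removed: #1, #2, #4, #6, #7, #8, #9, #10, #19, #21, #22.
Seated jurors 1–9: #3, #5, #11, #12, #13, #14, #15, #16, #17 (alternates #18, #20 not counted).
Of those, in Ward B: #3 → 1.

1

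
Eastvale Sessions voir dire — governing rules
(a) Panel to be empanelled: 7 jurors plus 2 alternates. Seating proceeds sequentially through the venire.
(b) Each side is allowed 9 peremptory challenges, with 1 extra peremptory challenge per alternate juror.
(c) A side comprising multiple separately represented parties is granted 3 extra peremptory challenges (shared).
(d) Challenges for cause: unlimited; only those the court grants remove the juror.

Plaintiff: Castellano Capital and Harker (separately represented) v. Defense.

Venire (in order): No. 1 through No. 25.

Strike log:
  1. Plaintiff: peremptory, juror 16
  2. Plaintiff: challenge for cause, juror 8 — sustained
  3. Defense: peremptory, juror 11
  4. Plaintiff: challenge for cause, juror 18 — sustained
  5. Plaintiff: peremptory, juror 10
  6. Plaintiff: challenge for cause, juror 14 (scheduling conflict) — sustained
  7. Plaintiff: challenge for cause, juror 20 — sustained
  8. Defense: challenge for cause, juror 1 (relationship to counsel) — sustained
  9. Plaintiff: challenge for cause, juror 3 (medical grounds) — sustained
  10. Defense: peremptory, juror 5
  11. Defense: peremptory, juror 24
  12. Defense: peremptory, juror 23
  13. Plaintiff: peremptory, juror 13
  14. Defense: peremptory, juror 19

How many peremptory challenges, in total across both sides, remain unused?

17

Plaintiff allotment: 9 base + 1 × 2 alternates + 3 multi-party = 14. Defense allotment: 9 base + 1 × 2 alternates = 11.
Plaintiff peremptories used: #16, #10, #13 — 3 (for-cause on #8, #18, #14, #20, #3 don't count).
Defense peremptories used: #11, #5, #24, #23, #19 — 5 (the for-cause on #1 doesn't count).
Remaining: (14 − 3) + (11 − 5) = 17.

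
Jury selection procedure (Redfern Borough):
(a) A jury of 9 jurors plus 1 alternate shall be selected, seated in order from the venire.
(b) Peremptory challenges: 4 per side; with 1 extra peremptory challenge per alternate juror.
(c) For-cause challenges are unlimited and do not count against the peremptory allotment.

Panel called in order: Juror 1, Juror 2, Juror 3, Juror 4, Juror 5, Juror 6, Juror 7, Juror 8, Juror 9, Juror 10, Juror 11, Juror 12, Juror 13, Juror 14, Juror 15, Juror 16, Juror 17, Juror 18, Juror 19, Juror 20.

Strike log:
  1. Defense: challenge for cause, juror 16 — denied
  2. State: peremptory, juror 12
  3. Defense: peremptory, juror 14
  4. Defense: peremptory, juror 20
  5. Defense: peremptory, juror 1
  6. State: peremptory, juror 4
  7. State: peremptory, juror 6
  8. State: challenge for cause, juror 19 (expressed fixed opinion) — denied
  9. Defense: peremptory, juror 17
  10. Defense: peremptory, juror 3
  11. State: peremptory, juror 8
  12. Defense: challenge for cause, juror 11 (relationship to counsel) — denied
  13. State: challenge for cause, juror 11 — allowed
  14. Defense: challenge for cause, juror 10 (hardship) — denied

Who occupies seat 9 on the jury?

Removed: #1, #3, #4, #6, #8, #11, #12, #14, #17, #20. (#10, #16, #19 stay — for-cause denied.)
Seating in order: seats 1–9 → #2, #5, #7, #9, #10, #13, #15, #16, #18; alternates → #19.
So seat 9 is #18.

18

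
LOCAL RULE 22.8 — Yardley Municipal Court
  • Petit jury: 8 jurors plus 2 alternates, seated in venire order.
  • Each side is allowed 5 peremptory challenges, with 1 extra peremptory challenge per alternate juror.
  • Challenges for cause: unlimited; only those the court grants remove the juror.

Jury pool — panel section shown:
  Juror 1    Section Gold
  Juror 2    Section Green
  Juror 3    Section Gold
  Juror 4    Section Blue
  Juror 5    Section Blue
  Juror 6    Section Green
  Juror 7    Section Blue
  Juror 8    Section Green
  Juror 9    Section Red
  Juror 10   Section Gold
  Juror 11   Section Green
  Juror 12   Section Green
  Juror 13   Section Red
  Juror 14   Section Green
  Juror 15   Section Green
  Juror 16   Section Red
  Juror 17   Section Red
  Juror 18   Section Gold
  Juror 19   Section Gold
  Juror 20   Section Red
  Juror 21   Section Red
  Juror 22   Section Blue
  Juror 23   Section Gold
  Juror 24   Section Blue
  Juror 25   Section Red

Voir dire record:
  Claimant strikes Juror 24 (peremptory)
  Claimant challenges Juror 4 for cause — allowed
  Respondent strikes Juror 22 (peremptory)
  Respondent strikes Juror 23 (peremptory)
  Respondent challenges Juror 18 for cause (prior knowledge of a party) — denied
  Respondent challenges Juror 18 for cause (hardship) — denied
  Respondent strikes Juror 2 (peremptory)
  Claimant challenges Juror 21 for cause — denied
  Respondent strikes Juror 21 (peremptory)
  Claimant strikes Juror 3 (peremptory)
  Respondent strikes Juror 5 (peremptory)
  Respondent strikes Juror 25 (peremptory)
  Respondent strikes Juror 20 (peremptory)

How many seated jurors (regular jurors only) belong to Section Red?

Removed: #2, #3, #4, #5, #20, #21, #22, #23, #24, #25.
Seated jurors 1–8: #1, #6, #7, #8, #9, #10, #11, #12 (alternates #13, #14 not counted).
Of those, in Section Red: #9 → 1.

1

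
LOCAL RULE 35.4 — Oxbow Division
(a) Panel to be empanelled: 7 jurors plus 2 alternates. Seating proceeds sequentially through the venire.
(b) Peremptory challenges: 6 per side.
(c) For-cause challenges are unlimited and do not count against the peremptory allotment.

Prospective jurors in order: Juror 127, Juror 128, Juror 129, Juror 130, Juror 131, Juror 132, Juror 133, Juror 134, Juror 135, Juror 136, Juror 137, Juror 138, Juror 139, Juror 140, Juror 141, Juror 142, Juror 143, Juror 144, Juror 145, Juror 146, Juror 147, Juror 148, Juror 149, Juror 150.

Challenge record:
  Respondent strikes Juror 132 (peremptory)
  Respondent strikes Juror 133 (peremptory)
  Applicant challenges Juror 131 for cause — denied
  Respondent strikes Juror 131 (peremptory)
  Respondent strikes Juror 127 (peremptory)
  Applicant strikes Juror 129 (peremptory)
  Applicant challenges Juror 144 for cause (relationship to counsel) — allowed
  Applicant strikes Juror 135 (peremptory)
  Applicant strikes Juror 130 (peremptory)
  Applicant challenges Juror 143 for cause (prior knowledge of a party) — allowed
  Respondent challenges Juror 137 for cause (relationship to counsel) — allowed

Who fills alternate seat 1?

Removed: #127, #129, #130, #131, #132, #133, #135, #137, #143, #144.
Seating in order: seats 1–7 → #128, #134, #136, #138, #139, #140, #141; alternates → #142, #145.
So alternate 1 is #142.

142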